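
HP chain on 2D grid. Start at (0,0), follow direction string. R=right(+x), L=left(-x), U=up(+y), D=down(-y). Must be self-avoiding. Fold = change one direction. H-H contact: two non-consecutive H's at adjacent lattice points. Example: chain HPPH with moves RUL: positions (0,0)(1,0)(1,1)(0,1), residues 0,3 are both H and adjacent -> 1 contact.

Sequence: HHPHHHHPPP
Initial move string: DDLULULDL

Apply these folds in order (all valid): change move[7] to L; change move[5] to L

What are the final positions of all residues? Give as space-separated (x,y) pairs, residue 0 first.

Initial moves: DDLULULDL
Fold: move[7]->L => DDLULULLL (positions: [(0, 0), (0, -1), (0, -2), (-1, -2), (-1, -1), (-2, -1), (-2, 0), (-3, 0), (-4, 0), (-5, 0)])
Fold: move[5]->L => DDLULLLLL (positions: [(0, 0), (0, -1), (0, -2), (-1, -2), (-1, -1), (-2, -1), (-3, -1), (-4, -1), (-5, -1), (-6, -1)])

Answer: (0,0) (0,-1) (0,-2) (-1,-2) (-1,-1) (-2,-1) (-3,-1) (-4,-1) (-5,-1) (-6,-1)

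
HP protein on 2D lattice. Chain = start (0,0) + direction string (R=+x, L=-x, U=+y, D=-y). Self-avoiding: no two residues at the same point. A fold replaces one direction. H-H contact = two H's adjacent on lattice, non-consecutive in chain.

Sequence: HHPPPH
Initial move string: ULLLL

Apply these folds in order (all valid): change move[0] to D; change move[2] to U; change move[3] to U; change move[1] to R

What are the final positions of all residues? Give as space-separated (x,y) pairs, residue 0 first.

Answer: (0,0) (0,-1) (1,-1) (1,0) (1,1) (0,1)

Derivation:
Initial moves: ULLLL
Fold: move[0]->D => DLLLL (positions: [(0, 0), (0, -1), (-1, -1), (-2, -1), (-3, -1), (-4, -1)])
Fold: move[2]->U => DLULL (positions: [(0, 0), (0, -1), (-1, -1), (-1, 0), (-2, 0), (-3, 0)])
Fold: move[3]->U => DLUUL (positions: [(0, 0), (0, -1), (-1, -1), (-1, 0), (-1, 1), (-2, 1)])
Fold: move[1]->R => DRUUL (positions: [(0, 0), (0, -1), (1, -1), (1, 0), (1, 1), (0, 1)])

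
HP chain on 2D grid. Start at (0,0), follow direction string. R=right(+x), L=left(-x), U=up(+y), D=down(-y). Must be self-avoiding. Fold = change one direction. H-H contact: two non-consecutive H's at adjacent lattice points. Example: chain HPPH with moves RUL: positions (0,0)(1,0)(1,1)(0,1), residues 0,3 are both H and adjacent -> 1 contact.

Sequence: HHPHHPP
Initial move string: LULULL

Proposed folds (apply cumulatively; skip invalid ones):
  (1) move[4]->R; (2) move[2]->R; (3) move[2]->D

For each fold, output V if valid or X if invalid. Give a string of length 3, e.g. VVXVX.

Initial: LULULL -> [(0, 0), (-1, 0), (-1, 1), (-2, 1), (-2, 2), (-3, 2), (-4, 2)]
Fold 1: move[4]->R => LULURL INVALID (collision), skipped
Fold 2: move[2]->R => LURULL VALID
Fold 3: move[2]->D => LUDULL INVALID (collision), skipped

Answer: XVX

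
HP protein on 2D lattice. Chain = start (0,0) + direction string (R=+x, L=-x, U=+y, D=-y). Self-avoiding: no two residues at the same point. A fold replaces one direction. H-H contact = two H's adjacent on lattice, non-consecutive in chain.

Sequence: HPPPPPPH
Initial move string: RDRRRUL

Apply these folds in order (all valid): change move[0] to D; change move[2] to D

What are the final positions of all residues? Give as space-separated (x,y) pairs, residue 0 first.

Initial moves: RDRRRUL
Fold: move[0]->D => DDRRRUL (positions: [(0, 0), (0, -1), (0, -2), (1, -2), (2, -2), (3, -2), (3, -1), (2, -1)])
Fold: move[2]->D => DDDRRUL (positions: [(0, 0), (0, -1), (0, -2), (0, -3), (1, -3), (2, -3), (2, -2), (1, -2)])

Answer: (0,0) (0,-1) (0,-2) (0,-3) (1,-3) (2,-3) (2,-2) (1,-2)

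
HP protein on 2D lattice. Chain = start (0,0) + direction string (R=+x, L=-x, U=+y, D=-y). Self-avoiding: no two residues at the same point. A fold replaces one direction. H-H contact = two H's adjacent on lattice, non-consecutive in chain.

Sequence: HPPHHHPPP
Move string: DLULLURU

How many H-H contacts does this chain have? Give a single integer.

Answer: 1

Derivation:
Positions: [(0, 0), (0, -1), (-1, -1), (-1, 0), (-2, 0), (-3, 0), (-3, 1), (-2, 1), (-2, 2)]
H-H contact: residue 0 @(0,0) - residue 3 @(-1, 0)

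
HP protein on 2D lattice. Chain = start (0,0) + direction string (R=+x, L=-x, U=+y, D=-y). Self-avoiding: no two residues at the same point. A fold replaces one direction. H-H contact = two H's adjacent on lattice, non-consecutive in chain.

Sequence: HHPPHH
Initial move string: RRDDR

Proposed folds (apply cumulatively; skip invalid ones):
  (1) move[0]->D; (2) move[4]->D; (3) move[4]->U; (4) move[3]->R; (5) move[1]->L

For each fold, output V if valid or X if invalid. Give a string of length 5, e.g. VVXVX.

Answer: VVXVV

Derivation:
Initial: RRDDR -> [(0, 0), (1, 0), (2, 0), (2, -1), (2, -2), (3, -2)]
Fold 1: move[0]->D => DRDDR VALID
Fold 2: move[4]->D => DRDDD VALID
Fold 3: move[4]->U => DRDDU INVALID (collision), skipped
Fold 4: move[3]->R => DRDRD VALID
Fold 5: move[1]->L => DLDRD VALID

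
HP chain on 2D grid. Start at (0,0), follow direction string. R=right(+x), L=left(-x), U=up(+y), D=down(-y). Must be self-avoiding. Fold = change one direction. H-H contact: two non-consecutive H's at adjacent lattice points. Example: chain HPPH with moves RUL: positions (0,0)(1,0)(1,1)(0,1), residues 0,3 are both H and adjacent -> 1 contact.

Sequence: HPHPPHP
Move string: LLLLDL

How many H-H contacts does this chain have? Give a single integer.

Answer: 0

Derivation:
Positions: [(0, 0), (-1, 0), (-2, 0), (-3, 0), (-4, 0), (-4, -1), (-5, -1)]
No H-H contacts found.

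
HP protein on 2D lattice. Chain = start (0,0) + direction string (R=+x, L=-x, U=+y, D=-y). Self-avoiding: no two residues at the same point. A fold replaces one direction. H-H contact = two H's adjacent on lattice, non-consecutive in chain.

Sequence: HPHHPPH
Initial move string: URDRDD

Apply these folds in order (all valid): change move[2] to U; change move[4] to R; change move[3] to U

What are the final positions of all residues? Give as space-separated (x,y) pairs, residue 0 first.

Answer: (0,0) (0,1) (1,1) (1,2) (1,3) (2,3) (2,2)

Derivation:
Initial moves: URDRDD
Fold: move[2]->U => URURDD (positions: [(0, 0), (0, 1), (1, 1), (1, 2), (2, 2), (2, 1), (2, 0)])
Fold: move[4]->R => URURRD (positions: [(0, 0), (0, 1), (1, 1), (1, 2), (2, 2), (3, 2), (3, 1)])
Fold: move[3]->U => URUURD (positions: [(0, 0), (0, 1), (1, 1), (1, 2), (1, 3), (2, 3), (2, 2)])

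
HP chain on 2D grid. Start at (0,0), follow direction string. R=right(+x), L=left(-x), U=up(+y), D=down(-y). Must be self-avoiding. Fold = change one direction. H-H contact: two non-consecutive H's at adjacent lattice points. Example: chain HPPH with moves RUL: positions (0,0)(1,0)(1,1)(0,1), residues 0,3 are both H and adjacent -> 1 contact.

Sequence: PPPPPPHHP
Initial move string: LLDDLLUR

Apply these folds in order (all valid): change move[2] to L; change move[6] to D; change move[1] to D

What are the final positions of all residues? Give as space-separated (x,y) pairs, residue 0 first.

Initial moves: LLDDLLUR
Fold: move[2]->L => LLLDLLUR (positions: [(0, 0), (-1, 0), (-2, 0), (-3, 0), (-3, -1), (-4, -1), (-5, -1), (-5, 0), (-4, 0)])
Fold: move[6]->D => LLLDLLDR (positions: [(0, 0), (-1, 0), (-2, 0), (-3, 0), (-3, -1), (-4, -1), (-5, -1), (-5, -2), (-4, -2)])
Fold: move[1]->D => LDLDLLDR (positions: [(0, 0), (-1, 0), (-1, -1), (-2, -1), (-2, -2), (-3, -2), (-4, -2), (-4, -3), (-3, -3)])

Answer: (0,0) (-1,0) (-1,-1) (-2,-1) (-2,-2) (-3,-2) (-4,-2) (-4,-3) (-3,-3)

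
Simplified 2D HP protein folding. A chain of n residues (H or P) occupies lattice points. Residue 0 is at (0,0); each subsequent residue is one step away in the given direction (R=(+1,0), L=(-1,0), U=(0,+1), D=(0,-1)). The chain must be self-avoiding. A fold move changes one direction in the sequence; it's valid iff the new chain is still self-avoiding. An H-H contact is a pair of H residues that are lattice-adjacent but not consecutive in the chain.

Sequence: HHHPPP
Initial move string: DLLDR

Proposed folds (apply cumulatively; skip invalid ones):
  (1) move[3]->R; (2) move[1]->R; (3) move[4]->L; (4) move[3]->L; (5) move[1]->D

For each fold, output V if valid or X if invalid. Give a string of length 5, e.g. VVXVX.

Initial: DLLDR -> [(0, 0), (0, -1), (-1, -1), (-2, -1), (-2, -2), (-1, -2)]
Fold 1: move[3]->R => DLLRR INVALID (collision), skipped
Fold 2: move[1]->R => DRLDR INVALID (collision), skipped
Fold 3: move[4]->L => DLLDL VALID
Fold 4: move[3]->L => DLLLL VALID
Fold 5: move[1]->D => DDLLL VALID

Answer: XXVVV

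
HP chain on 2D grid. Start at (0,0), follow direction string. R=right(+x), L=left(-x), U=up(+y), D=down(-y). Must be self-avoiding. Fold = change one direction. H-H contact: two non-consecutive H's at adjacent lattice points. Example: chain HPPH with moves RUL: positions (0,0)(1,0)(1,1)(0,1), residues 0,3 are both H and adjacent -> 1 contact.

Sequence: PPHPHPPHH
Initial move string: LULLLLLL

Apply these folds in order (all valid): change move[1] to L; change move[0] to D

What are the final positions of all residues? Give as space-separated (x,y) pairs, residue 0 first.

Initial moves: LULLLLLL
Fold: move[1]->L => LLLLLLLL (positions: [(0, 0), (-1, 0), (-2, 0), (-3, 0), (-4, 0), (-5, 0), (-6, 0), (-7, 0), (-8, 0)])
Fold: move[0]->D => DLLLLLLL (positions: [(0, 0), (0, -1), (-1, -1), (-2, -1), (-3, -1), (-4, -1), (-5, -1), (-6, -1), (-7, -1)])

Answer: (0,0) (0,-1) (-1,-1) (-2,-1) (-3,-1) (-4,-1) (-5,-1) (-6,-1) (-7,-1)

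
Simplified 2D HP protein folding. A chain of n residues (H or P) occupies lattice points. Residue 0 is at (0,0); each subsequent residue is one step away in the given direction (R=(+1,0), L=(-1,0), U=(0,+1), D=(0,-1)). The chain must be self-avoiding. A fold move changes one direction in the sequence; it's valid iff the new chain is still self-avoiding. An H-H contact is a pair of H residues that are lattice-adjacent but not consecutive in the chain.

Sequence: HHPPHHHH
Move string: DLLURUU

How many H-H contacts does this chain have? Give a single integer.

Answer: 1

Derivation:
Positions: [(0, 0), (0, -1), (-1, -1), (-2, -1), (-2, 0), (-1, 0), (-1, 1), (-1, 2)]
H-H contact: residue 0 @(0,0) - residue 5 @(-1, 0)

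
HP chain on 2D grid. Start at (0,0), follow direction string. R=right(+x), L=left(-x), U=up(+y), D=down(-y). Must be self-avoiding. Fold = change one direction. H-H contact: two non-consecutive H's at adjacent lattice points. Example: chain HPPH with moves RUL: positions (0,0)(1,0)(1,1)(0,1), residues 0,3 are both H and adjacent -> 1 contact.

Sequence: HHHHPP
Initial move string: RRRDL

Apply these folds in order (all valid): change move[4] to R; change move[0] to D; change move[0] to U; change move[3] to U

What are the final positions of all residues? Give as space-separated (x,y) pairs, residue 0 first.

Answer: (0,0) (0,1) (1,1) (2,1) (2,2) (3,2)

Derivation:
Initial moves: RRRDL
Fold: move[4]->R => RRRDR (positions: [(0, 0), (1, 0), (2, 0), (3, 0), (3, -1), (4, -1)])
Fold: move[0]->D => DRRDR (positions: [(0, 0), (0, -1), (1, -1), (2, -1), (2, -2), (3, -2)])
Fold: move[0]->U => URRDR (positions: [(0, 0), (0, 1), (1, 1), (2, 1), (2, 0), (3, 0)])
Fold: move[3]->U => URRUR (positions: [(0, 0), (0, 1), (1, 1), (2, 1), (2, 2), (3, 2)])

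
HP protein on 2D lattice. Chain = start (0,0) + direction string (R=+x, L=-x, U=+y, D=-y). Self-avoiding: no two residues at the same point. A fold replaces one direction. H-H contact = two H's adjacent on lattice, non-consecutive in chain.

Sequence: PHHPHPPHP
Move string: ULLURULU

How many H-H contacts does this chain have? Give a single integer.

Answer: 1

Derivation:
Positions: [(0, 0), (0, 1), (-1, 1), (-2, 1), (-2, 2), (-1, 2), (-1, 3), (-2, 3), (-2, 4)]
H-H contact: residue 4 @(-2,2) - residue 7 @(-2, 3)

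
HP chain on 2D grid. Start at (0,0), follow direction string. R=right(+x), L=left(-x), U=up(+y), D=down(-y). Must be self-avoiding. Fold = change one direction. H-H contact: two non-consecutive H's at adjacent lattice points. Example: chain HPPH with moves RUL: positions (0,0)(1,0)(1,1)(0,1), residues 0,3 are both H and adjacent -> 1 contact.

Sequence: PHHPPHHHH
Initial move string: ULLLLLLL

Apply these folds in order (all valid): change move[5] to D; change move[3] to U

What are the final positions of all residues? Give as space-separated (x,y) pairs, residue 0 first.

Initial moves: ULLLLLLL
Fold: move[5]->D => ULLLLDLL (positions: [(0, 0), (0, 1), (-1, 1), (-2, 1), (-3, 1), (-4, 1), (-4, 0), (-5, 0), (-6, 0)])
Fold: move[3]->U => ULLULDLL (positions: [(0, 0), (0, 1), (-1, 1), (-2, 1), (-2, 2), (-3, 2), (-3, 1), (-4, 1), (-5, 1)])

Answer: (0,0) (0,1) (-1,1) (-2,1) (-2,2) (-3,2) (-3,1) (-4,1) (-5,1)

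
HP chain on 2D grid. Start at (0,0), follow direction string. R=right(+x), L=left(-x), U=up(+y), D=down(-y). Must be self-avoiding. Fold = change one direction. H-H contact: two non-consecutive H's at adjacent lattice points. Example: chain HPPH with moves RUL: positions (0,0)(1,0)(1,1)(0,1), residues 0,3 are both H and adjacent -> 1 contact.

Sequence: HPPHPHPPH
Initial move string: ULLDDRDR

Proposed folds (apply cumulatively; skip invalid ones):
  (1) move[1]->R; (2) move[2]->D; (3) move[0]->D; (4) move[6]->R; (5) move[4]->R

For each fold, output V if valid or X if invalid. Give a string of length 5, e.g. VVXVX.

Answer: XVVVV

Derivation:
Initial: ULLDDRDR -> [(0, 0), (0, 1), (-1, 1), (-2, 1), (-2, 0), (-2, -1), (-1, -1), (-1, -2), (0, -2)]
Fold 1: move[1]->R => URLDDRDR INVALID (collision), skipped
Fold 2: move[2]->D => ULDDDRDR VALID
Fold 3: move[0]->D => DLDDDRDR VALID
Fold 4: move[6]->R => DLDDDRRR VALID
Fold 5: move[4]->R => DLDDRRRR VALID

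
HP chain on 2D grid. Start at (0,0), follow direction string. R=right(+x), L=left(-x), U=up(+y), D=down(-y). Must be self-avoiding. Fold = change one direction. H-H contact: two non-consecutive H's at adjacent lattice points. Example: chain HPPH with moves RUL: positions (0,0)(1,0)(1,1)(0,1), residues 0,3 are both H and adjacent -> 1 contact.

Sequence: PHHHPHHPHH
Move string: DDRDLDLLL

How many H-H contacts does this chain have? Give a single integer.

Answer: 1

Derivation:
Positions: [(0, 0), (0, -1), (0, -2), (1, -2), (1, -3), (0, -3), (0, -4), (-1, -4), (-2, -4), (-3, -4)]
H-H contact: residue 2 @(0,-2) - residue 5 @(0, -3)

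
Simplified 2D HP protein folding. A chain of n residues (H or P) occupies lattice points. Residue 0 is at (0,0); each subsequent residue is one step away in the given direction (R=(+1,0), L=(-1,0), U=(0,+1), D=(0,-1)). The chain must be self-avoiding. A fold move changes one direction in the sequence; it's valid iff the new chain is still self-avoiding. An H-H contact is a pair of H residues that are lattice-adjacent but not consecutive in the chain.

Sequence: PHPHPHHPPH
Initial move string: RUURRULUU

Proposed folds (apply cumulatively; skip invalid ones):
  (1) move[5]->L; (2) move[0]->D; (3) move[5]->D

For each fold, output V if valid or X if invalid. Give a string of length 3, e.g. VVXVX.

Answer: XXX

Derivation:
Initial: RUURRULUU -> [(0, 0), (1, 0), (1, 1), (1, 2), (2, 2), (3, 2), (3, 3), (2, 3), (2, 4), (2, 5)]
Fold 1: move[5]->L => RUURRLLUU INVALID (collision), skipped
Fold 2: move[0]->D => DUURRULUU INVALID (collision), skipped
Fold 3: move[5]->D => RUURRDLUU INVALID (collision), skipped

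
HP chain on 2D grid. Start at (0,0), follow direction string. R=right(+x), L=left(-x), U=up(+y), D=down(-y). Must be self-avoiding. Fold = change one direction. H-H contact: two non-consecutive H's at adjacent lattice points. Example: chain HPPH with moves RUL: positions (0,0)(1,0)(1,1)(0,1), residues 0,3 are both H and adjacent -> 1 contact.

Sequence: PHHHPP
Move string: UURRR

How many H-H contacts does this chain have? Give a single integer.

Answer: 0

Derivation:
Positions: [(0, 0), (0, 1), (0, 2), (1, 2), (2, 2), (3, 2)]
No H-H contacts found.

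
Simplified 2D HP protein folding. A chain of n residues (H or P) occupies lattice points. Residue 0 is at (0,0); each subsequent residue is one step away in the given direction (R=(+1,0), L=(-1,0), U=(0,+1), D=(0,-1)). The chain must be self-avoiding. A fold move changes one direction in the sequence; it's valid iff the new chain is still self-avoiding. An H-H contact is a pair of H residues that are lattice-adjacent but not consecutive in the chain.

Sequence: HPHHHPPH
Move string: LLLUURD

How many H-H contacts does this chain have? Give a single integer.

Positions: [(0, 0), (-1, 0), (-2, 0), (-3, 0), (-3, 1), (-3, 2), (-2, 2), (-2, 1)]
H-H contact: residue 2 @(-2,0) - residue 7 @(-2, 1)
H-H contact: residue 4 @(-3,1) - residue 7 @(-2, 1)

Answer: 2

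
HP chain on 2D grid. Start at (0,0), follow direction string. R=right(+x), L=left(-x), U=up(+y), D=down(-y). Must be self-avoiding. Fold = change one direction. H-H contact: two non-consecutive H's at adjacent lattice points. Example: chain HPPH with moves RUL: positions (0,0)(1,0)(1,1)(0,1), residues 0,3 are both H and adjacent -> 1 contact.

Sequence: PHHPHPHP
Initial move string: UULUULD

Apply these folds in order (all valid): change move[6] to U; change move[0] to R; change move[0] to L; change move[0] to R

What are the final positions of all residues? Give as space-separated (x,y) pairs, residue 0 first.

Initial moves: UULUULD
Fold: move[6]->U => UULUULU (positions: [(0, 0), (0, 1), (0, 2), (-1, 2), (-1, 3), (-1, 4), (-2, 4), (-2, 5)])
Fold: move[0]->R => RULUULU (positions: [(0, 0), (1, 0), (1, 1), (0, 1), (0, 2), (0, 3), (-1, 3), (-1, 4)])
Fold: move[0]->L => LULUULU (positions: [(0, 0), (-1, 0), (-1, 1), (-2, 1), (-2, 2), (-2, 3), (-3, 3), (-3, 4)])
Fold: move[0]->R => RULUULU (positions: [(0, 0), (1, 0), (1, 1), (0, 1), (0, 2), (0, 3), (-1, 3), (-1, 4)])

Answer: (0,0) (1,0) (1,1) (0,1) (0,2) (0,3) (-1,3) (-1,4)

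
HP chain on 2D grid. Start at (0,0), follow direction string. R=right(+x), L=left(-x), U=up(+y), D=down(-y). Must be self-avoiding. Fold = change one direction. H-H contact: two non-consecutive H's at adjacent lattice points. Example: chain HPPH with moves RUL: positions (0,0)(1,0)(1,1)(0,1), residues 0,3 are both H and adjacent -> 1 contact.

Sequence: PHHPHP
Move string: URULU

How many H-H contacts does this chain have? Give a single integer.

Answer: 1

Derivation:
Positions: [(0, 0), (0, 1), (1, 1), (1, 2), (0, 2), (0, 3)]
H-H contact: residue 1 @(0,1) - residue 4 @(0, 2)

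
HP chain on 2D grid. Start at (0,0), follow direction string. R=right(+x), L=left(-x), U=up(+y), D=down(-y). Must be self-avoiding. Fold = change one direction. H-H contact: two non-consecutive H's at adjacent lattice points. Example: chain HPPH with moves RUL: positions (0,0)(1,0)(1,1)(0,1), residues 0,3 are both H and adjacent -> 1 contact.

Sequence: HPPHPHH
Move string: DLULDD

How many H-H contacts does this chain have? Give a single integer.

Answer: 1

Derivation:
Positions: [(0, 0), (0, -1), (-1, -1), (-1, 0), (-2, 0), (-2, -1), (-2, -2)]
H-H contact: residue 0 @(0,0) - residue 3 @(-1, 0)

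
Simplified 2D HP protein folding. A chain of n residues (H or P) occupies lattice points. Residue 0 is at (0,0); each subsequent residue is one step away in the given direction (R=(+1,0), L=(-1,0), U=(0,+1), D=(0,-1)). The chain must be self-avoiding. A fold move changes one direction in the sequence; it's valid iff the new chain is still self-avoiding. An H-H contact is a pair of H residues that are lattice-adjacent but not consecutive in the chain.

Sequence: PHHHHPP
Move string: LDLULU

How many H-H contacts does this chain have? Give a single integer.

Answer: 1

Derivation:
Positions: [(0, 0), (-1, 0), (-1, -1), (-2, -1), (-2, 0), (-3, 0), (-3, 1)]
H-H contact: residue 1 @(-1,0) - residue 4 @(-2, 0)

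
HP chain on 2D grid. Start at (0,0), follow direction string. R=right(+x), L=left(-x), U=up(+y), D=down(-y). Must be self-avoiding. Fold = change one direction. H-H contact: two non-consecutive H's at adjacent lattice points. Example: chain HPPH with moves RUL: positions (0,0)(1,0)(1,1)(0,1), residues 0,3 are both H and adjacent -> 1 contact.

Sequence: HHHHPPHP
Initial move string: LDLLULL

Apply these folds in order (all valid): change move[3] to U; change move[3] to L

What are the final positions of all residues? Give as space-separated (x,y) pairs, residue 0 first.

Initial moves: LDLLULL
Fold: move[3]->U => LDLUULL (positions: [(0, 0), (-1, 0), (-1, -1), (-2, -1), (-2, 0), (-2, 1), (-3, 1), (-4, 1)])
Fold: move[3]->L => LDLLULL (positions: [(0, 0), (-1, 0), (-1, -1), (-2, -1), (-3, -1), (-3, 0), (-4, 0), (-5, 0)])

Answer: (0,0) (-1,0) (-1,-1) (-2,-1) (-3,-1) (-3,0) (-4,0) (-5,0)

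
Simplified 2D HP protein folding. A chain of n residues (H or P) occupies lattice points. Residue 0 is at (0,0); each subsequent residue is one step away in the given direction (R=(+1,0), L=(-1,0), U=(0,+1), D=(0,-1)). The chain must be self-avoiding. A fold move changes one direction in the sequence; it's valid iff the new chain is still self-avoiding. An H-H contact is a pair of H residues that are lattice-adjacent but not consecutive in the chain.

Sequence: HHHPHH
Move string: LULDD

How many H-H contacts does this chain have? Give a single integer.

Answer: 1

Derivation:
Positions: [(0, 0), (-1, 0), (-1, 1), (-2, 1), (-2, 0), (-2, -1)]
H-H contact: residue 1 @(-1,0) - residue 4 @(-2, 0)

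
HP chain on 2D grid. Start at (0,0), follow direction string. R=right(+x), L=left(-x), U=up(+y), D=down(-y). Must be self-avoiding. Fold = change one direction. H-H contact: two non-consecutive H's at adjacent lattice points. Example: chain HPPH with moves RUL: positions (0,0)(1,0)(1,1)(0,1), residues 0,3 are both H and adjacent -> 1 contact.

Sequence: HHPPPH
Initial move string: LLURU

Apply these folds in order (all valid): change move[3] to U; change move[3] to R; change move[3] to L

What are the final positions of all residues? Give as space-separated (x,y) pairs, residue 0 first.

Answer: (0,0) (-1,0) (-2,0) (-2,1) (-3,1) (-3,2)

Derivation:
Initial moves: LLURU
Fold: move[3]->U => LLUUU (positions: [(0, 0), (-1, 0), (-2, 0), (-2, 1), (-2, 2), (-2, 3)])
Fold: move[3]->R => LLURU (positions: [(0, 0), (-1, 0), (-2, 0), (-2, 1), (-1, 1), (-1, 2)])
Fold: move[3]->L => LLULU (positions: [(0, 0), (-1, 0), (-2, 0), (-2, 1), (-3, 1), (-3, 2)])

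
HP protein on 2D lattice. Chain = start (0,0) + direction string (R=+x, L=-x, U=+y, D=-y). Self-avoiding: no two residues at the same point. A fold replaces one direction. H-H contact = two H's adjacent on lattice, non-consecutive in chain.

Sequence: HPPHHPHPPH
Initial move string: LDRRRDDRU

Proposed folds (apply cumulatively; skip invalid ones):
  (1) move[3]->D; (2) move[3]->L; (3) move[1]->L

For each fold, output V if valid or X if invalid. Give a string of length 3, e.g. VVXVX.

Answer: VXX

Derivation:
Initial: LDRRRDDRU -> [(0, 0), (-1, 0), (-1, -1), (0, -1), (1, -1), (2, -1), (2, -2), (2, -3), (3, -3), (3, -2)]
Fold 1: move[3]->D => LDRDRDDRU VALID
Fold 2: move[3]->L => LDRLRDDRU INVALID (collision), skipped
Fold 3: move[1]->L => LLRDRDDRU INVALID (collision), skipped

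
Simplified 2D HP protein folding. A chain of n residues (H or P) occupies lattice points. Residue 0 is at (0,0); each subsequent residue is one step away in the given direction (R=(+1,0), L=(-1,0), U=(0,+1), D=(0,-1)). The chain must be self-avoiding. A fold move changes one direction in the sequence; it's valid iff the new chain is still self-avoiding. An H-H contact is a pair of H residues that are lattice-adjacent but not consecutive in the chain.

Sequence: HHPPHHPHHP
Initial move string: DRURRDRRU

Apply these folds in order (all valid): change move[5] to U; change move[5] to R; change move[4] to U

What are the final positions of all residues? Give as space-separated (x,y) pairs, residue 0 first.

Initial moves: DRURRDRRU
Fold: move[5]->U => DRURRURRU (positions: [(0, 0), (0, -1), (1, -1), (1, 0), (2, 0), (3, 0), (3, 1), (4, 1), (5, 1), (5, 2)])
Fold: move[5]->R => DRURRRRRU (positions: [(0, 0), (0, -1), (1, -1), (1, 0), (2, 0), (3, 0), (4, 0), (5, 0), (6, 0), (6, 1)])
Fold: move[4]->U => DRURURRRU (positions: [(0, 0), (0, -1), (1, -1), (1, 0), (2, 0), (2, 1), (3, 1), (4, 1), (5, 1), (5, 2)])

Answer: (0,0) (0,-1) (1,-1) (1,0) (2,0) (2,1) (3,1) (4,1) (5,1) (5,2)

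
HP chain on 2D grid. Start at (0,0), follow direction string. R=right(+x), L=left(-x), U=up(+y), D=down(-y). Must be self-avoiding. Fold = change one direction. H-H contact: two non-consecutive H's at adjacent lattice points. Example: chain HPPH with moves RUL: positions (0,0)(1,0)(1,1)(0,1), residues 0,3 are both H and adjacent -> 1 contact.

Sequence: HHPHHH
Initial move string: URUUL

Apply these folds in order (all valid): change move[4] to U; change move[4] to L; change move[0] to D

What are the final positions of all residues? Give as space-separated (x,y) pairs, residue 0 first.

Answer: (0,0) (0,-1) (1,-1) (1,0) (1,1) (0,1)

Derivation:
Initial moves: URUUL
Fold: move[4]->U => URUUU (positions: [(0, 0), (0, 1), (1, 1), (1, 2), (1, 3), (1, 4)])
Fold: move[4]->L => URUUL (positions: [(0, 0), (0, 1), (1, 1), (1, 2), (1, 3), (0, 3)])
Fold: move[0]->D => DRUUL (positions: [(0, 0), (0, -1), (1, -1), (1, 0), (1, 1), (0, 1)])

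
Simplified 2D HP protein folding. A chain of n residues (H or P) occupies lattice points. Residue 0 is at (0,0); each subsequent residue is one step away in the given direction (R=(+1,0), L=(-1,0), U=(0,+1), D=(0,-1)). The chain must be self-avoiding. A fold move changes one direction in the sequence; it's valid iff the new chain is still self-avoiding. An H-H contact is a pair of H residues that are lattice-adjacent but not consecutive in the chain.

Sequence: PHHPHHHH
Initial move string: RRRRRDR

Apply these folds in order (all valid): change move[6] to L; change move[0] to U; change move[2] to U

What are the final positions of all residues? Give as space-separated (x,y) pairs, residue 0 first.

Answer: (0,0) (0,1) (1,1) (1,2) (2,2) (3,2) (3,1) (2,1)

Derivation:
Initial moves: RRRRRDR
Fold: move[6]->L => RRRRRDL (positions: [(0, 0), (1, 0), (2, 0), (3, 0), (4, 0), (5, 0), (5, -1), (4, -1)])
Fold: move[0]->U => URRRRDL (positions: [(0, 0), (0, 1), (1, 1), (2, 1), (3, 1), (4, 1), (4, 0), (3, 0)])
Fold: move[2]->U => URURRDL (positions: [(0, 0), (0, 1), (1, 1), (1, 2), (2, 2), (3, 2), (3, 1), (2, 1)])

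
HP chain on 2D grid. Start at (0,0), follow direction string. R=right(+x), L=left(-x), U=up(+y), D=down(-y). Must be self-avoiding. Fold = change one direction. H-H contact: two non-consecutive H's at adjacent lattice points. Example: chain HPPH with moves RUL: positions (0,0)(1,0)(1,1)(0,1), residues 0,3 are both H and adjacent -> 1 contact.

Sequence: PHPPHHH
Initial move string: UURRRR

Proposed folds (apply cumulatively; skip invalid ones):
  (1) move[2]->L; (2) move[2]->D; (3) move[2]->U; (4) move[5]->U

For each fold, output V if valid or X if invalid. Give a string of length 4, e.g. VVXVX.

Initial: UURRRR -> [(0, 0), (0, 1), (0, 2), (1, 2), (2, 2), (3, 2), (4, 2)]
Fold 1: move[2]->L => UULRRR INVALID (collision), skipped
Fold 2: move[2]->D => UUDRRR INVALID (collision), skipped
Fold 3: move[2]->U => UUURRR VALID
Fold 4: move[5]->U => UUURRU VALID

Answer: XXVV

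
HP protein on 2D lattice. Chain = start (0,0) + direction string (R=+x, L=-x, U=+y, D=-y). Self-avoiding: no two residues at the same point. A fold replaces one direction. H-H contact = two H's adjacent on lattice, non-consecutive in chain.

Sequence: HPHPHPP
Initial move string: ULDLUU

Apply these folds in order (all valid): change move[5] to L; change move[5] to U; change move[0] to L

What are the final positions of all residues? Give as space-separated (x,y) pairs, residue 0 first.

Initial moves: ULDLUU
Fold: move[5]->L => ULDLUL (positions: [(0, 0), (0, 1), (-1, 1), (-1, 0), (-2, 0), (-2, 1), (-3, 1)])
Fold: move[5]->U => ULDLUU (positions: [(0, 0), (0, 1), (-1, 1), (-1, 0), (-2, 0), (-2, 1), (-2, 2)])
Fold: move[0]->L => LLDLUU (positions: [(0, 0), (-1, 0), (-2, 0), (-2, -1), (-3, -1), (-3, 0), (-3, 1)])

Answer: (0,0) (-1,0) (-2,0) (-2,-1) (-3,-1) (-3,0) (-3,1)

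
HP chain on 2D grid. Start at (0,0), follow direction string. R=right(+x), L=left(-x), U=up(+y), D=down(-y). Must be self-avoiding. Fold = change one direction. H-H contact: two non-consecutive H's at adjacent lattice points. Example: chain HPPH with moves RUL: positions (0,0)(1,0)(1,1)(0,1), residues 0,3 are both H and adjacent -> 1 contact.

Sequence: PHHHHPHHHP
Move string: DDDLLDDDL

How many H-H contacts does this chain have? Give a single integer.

Answer: 0

Derivation:
Positions: [(0, 0), (0, -1), (0, -2), (0, -3), (-1, -3), (-2, -3), (-2, -4), (-2, -5), (-2, -6), (-3, -6)]
No H-H contacts found.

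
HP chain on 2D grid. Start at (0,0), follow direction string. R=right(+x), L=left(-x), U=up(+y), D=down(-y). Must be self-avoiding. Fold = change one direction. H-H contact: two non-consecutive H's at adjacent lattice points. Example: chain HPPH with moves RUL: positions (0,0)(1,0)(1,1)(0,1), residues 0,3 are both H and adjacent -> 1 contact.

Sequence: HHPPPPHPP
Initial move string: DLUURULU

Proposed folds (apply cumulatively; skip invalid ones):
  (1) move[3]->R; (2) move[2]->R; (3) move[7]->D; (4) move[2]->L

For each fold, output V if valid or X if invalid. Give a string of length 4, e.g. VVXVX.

Answer: XXXV

Derivation:
Initial: DLUURULU -> [(0, 0), (0, -1), (-1, -1), (-1, 0), (-1, 1), (0, 1), (0, 2), (-1, 2), (-1, 3)]
Fold 1: move[3]->R => DLURRULU INVALID (collision), skipped
Fold 2: move[2]->R => DLRURULU INVALID (collision), skipped
Fold 3: move[7]->D => DLUURULD INVALID (collision), skipped
Fold 4: move[2]->L => DLLURULU VALID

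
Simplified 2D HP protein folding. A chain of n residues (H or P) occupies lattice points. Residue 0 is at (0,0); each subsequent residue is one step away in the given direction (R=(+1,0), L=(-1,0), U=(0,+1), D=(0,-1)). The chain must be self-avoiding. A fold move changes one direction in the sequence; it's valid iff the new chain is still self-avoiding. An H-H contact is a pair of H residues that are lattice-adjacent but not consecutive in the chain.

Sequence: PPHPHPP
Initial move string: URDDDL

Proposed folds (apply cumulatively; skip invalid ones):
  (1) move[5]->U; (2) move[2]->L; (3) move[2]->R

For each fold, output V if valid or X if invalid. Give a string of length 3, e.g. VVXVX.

Answer: XXV

Derivation:
Initial: URDDDL -> [(0, 0), (0, 1), (1, 1), (1, 0), (1, -1), (1, -2), (0, -2)]
Fold 1: move[5]->U => URDDDU INVALID (collision), skipped
Fold 2: move[2]->L => URLDDL INVALID (collision), skipped
Fold 3: move[2]->R => URRDDL VALID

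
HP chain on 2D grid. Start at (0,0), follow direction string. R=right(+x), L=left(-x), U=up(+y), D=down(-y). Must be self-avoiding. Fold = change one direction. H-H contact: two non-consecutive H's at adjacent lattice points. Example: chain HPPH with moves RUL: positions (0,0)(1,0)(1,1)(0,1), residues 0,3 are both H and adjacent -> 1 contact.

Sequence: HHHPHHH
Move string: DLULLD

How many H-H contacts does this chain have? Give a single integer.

Answer: 0

Derivation:
Positions: [(0, 0), (0, -1), (-1, -1), (-1, 0), (-2, 0), (-3, 0), (-3, -1)]
No H-H contacts found.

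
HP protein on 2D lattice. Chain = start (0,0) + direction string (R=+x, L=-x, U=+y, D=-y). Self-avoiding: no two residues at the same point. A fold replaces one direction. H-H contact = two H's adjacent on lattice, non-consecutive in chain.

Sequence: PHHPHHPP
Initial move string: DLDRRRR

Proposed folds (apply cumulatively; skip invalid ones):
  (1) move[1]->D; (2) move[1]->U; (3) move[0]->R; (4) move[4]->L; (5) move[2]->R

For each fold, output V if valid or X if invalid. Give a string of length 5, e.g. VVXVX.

Answer: VXVXV

Derivation:
Initial: DLDRRRR -> [(0, 0), (0, -1), (-1, -1), (-1, -2), (0, -2), (1, -2), (2, -2), (3, -2)]
Fold 1: move[1]->D => DDDRRRR VALID
Fold 2: move[1]->U => DUDRRRR INVALID (collision), skipped
Fold 3: move[0]->R => RDDRRRR VALID
Fold 4: move[4]->L => RDDRLRR INVALID (collision), skipped
Fold 5: move[2]->R => RDRRRRR VALID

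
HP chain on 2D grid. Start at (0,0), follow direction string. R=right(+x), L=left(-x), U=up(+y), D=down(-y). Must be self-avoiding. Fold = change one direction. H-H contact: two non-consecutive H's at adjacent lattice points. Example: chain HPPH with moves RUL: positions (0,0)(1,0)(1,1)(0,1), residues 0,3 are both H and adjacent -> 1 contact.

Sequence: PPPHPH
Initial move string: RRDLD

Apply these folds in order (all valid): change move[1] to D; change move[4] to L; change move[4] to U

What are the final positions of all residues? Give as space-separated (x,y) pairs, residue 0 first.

Initial moves: RRDLD
Fold: move[1]->D => RDDLD (positions: [(0, 0), (1, 0), (1, -1), (1, -2), (0, -2), (0, -3)])
Fold: move[4]->L => RDDLL (positions: [(0, 0), (1, 0), (1, -1), (1, -2), (0, -2), (-1, -2)])
Fold: move[4]->U => RDDLU (positions: [(0, 0), (1, 0), (1, -1), (1, -2), (0, -2), (0, -1)])

Answer: (0,0) (1,0) (1,-1) (1,-2) (0,-2) (0,-1)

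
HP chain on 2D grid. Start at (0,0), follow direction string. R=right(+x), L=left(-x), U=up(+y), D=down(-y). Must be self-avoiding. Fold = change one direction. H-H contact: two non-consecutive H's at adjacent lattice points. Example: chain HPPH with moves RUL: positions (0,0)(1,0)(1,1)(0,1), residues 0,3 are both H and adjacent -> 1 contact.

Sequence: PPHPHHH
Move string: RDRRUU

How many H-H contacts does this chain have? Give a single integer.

Answer: 0

Derivation:
Positions: [(0, 0), (1, 0), (1, -1), (2, -1), (3, -1), (3, 0), (3, 1)]
No H-H contacts found.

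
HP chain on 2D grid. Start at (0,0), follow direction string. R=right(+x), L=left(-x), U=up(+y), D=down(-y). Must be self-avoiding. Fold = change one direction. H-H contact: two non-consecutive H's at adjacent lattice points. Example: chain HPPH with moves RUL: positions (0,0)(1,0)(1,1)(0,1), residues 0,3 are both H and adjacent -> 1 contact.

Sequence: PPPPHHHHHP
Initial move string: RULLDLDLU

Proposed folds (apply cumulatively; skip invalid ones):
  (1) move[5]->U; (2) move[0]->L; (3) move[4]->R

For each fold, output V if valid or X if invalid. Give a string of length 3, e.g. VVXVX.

Answer: XVX

Derivation:
Initial: RULLDLDLU -> [(0, 0), (1, 0), (1, 1), (0, 1), (-1, 1), (-1, 0), (-2, 0), (-2, -1), (-3, -1), (-3, 0)]
Fold 1: move[5]->U => RULLDUDLU INVALID (collision), skipped
Fold 2: move[0]->L => LULLDLDLU VALID
Fold 3: move[4]->R => LULLRLDLU INVALID (collision), skipped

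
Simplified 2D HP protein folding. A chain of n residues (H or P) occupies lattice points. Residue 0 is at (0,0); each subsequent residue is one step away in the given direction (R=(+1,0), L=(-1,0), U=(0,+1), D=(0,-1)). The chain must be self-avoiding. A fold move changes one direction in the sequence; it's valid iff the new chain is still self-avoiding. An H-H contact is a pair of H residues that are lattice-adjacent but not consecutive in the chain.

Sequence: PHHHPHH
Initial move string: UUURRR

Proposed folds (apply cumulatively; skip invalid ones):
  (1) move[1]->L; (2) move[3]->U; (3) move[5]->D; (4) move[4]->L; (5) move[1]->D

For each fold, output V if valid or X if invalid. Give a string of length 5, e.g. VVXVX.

Answer: VVVVX

Derivation:
Initial: UUURRR -> [(0, 0), (0, 1), (0, 2), (0, 3), (1, 3), (2, 3), (3, 3)]
Fold 1: move[1]->L => ULURRR VALID
Fold 2: move[3]->U => ULUURR VALID
Fold 3: move[5]->D => ULUURD VALID
Fold 4: move[4]->L => ULUULD VALID
Fold 5: move[1]->D => UDUULD INVALID (collision), skipped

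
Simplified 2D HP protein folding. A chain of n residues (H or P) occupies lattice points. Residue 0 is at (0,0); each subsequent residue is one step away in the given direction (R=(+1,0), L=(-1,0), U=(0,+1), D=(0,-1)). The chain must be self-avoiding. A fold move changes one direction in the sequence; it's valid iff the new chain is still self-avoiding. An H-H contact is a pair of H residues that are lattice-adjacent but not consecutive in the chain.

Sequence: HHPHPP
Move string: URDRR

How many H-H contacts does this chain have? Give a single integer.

Positions: [(0, 0), (0, 1), (1, 1), (1, 0), (2, 0), (3, 0)]
H-H contact: residue 0 @(0,0) - residue 3 @(1, 0)

Answer: 1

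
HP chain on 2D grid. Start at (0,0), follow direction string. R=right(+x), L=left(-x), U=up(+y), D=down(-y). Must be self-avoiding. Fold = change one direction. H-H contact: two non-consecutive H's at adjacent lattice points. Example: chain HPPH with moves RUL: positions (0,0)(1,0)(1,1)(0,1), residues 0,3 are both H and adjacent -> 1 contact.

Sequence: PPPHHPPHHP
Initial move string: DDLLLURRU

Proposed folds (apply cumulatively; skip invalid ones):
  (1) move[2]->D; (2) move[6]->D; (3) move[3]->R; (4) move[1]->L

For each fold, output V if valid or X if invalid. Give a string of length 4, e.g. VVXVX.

Answer: XXXV

Derivation:
Initial: DDLLLURRU -> [(0, 0), (0, -1), (0, -2), (-1, -2), (-2, -2), (-3, -2), (-3, -1), (-2, -1), (-1, -1), (-1, 0)]
Fold 1: move[2]->D => DDDLLURRU INVALID (collision), skipped
Fold 2: move[6]->D => DDLLLUDRU INVALID (collision), skipped
Fold 3: move[3]->R => DDLRLURRU INVALID (collision), skipped
Fold 4: move[1]->L => DLLLLURRU VALID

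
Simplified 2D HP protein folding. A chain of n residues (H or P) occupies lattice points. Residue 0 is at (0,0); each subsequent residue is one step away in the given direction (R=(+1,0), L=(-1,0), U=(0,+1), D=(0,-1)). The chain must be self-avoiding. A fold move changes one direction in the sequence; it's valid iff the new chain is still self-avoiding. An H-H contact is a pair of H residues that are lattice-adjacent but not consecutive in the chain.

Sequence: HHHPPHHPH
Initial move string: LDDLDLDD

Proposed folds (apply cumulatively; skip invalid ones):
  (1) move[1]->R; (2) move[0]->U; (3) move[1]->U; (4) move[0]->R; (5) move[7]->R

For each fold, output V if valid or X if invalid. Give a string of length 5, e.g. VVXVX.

Initial: LDDLDLDD -> [(0, 0), (-1, 0), (-1, -1), (-1, -2), (-2, -2), (-2, -3), (-3, -3), (-3, -4), (-3, -5)]
Fold 1: move[1]->R => LRDLDLDD INVALID (collision), skipped
Fold 2: move[0]->U => UDDLDLDD INVALID (collision), skipped
Fold 3: move[1]->U => LUDLDLDD INVALID (collision), skipped
Fold 4: move[0]->R => RDDLDLDD VALID
Fold 5: move[7]->R => RDDLDLDR VALID

Answer: XXXVV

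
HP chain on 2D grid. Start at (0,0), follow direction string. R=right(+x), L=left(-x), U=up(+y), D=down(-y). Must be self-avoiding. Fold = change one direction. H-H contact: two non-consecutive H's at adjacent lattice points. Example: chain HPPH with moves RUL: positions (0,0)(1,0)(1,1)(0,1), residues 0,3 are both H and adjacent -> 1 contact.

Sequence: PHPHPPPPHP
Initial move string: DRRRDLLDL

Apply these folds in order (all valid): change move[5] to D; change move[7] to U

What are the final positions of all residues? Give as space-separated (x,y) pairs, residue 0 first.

Answer: (0,0) (0,-1) (1,-1) (2,-1) (3,-1) (3,-2) (3,-3) (2,-3) (2,-2) (1,-2)

Derivation:
Initial moves: DRRRDLLDL
Fold: move[5]->D => DRRRDDLDL (positions: [(0, 0), (0, -1), (1, -1), (2, -1), (3, -1), (3, -2), (3, -3), (2, -3), (2, -4), (1, -4)])
Fold: move[7]->U => DRRRDDLUL (positions: [(0, 0), (0, -1), (1, -1), (2, -1), (3, -1), (3, -2), (3, -3), (2, -3), (2, -2), (1, -2)])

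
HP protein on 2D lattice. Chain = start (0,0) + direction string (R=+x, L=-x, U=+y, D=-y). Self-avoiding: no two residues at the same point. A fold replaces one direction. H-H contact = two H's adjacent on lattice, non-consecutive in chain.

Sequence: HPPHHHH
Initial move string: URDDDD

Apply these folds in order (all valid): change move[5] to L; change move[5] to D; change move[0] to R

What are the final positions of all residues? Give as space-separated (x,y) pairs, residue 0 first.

Initial moves: URDDDD
Fold: move[5]->L => URDDDL (positions: [(0, 0), (0, 1), (1, 1), (1, 0), (1, -1), (1, -2), (0, -2)])
Fold: move[5]->D => URDDDD (positions: [(0, 0), (0, 1), (1, 1), (1, 0), (1, -1), (1, -2), (1, -3)])
Fold: move[0]->R => RRDDDD (positions: [(0, 0), (1, 0), (2, 0), (2, -1), (2, -2), (2, -3), (2, -4)])

Answer: (0,0) (1,0) (2,0) (2,-1) (2,-2) (2,-3) (2,-4)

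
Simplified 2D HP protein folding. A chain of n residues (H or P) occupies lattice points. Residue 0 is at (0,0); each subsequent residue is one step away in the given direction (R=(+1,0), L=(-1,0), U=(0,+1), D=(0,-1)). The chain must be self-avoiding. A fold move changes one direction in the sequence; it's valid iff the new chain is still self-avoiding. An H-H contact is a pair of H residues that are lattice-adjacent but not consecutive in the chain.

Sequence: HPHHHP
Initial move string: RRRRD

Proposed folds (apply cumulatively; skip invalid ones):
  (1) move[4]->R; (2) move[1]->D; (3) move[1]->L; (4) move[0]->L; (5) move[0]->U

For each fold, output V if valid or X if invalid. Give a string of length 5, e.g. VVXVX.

Initial: RRRRD -> [(0, 0), (1, 0), (2, 0), (3, 0), (4, 0), (4, -1)]
Fold 1: move[4]->R => RRRRR VALID
Fold 2: move[1]->D => RDRRR VALID
Fold 3: move[1]->L => RLRRR INVALID (collision), skipped
Fold 4: move[0]->L => LDRRR VALID
Fold 5: move[0]->U => UDRRR INVALID (collision), skipped

Answer: VVXVX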